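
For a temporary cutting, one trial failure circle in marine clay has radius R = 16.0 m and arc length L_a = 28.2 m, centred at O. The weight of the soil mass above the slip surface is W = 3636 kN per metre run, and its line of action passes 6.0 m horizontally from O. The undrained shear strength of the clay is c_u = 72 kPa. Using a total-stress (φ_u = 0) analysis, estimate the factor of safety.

Taking moments about the centre O, the resisting moment is provided by the undrained shear strength acting along the arc:
M_R = c_u·L_a·R = 72·28.20·16.0 = 32486.4 kN·m/m
M_D = W·d = 3636·6.0 = 21816.0 kN·m/m
FS = M_R / M_D = 32486.4 / 21816.0 = 1.489

FS = 1.49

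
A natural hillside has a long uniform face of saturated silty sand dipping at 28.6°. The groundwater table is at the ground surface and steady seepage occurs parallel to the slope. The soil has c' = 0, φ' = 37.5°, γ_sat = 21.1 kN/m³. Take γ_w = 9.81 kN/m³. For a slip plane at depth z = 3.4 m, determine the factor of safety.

With seepage parallel to the slope and the water table at the surface, the effective normal stress on the slip plane uses the buoyant unit weight γ' = γ_sat − γ_w while the driving shear stress uses γ_sat:
FS = [c' + γ' z cos²β tanφ'] / [γ_sat z sinβ cosβ]
(For c' = 0 this reduces to FS = (γ'/γ_sat)·tanφ'/tanβ.)
γ' = 21.1 − 9.81 = 11.29 kN/m³
Numerator = 0.0 + 11.29·3.4·cos²28.6°·tan37.5° = 0.0 + 11.29·3.4·0.7709·0.7673 = 22.705 kPa
Denominator = 21.1·3.4·sin28.6°·cos28.6° = 21.1·3.4·0.4787·0.8780 = 30.151 kPa
FS = 22.705 / 30.151 = 0.753

FS = 0.75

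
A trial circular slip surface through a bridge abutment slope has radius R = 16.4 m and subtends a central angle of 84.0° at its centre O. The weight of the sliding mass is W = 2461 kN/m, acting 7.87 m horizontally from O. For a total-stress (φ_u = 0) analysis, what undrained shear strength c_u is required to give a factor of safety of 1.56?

c_u = 76.6 kPa

FS = c_u·L_a·R / (W·d), so c_u = FS·W·d / (L_a·R).
Arc length L_a = R·θ = 16.4·(84.0°·π/180) = 16.4·1.4661 = 24.04 m
c_u = 1.56·2461·7.87 / (24.04·16.4) = 30214.2 / 394.32 = 76.62 kPa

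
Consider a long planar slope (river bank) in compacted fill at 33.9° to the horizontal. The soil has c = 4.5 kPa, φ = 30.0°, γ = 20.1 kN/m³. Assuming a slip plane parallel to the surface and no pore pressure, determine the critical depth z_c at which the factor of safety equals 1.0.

Setting FS = 1.00 in FS = [c + γz cos²β tanφ] / [γz sinβ cosβ] and solving for z:
z = c / [γ cosβ (FS·sinβ − cosβ·tanφ)]
  = 4.5 / [20.1·cos33.9°·(1.00·sin33.9° − cos33.9°·tan30.0°)]
  = 4.5 / [20.1·0.8300·(1.00·0.5577 − 0.8300·0.5774)]
  = 4.5 / 1.3103 = 3.434 m

z_c = 3.43 m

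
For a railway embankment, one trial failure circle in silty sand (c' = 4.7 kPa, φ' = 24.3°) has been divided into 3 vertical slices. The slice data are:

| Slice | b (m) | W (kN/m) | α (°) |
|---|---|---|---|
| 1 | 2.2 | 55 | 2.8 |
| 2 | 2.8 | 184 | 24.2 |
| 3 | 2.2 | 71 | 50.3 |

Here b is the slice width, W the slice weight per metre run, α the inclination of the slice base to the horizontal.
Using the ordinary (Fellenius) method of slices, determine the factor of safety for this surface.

Ordinary method of slices: FS = Σ[c'·Δl_i + (W_i cosα_i)·tanφ'] / Σ W_i sinα_i, with Δl_i = b_i / cosα_i.
Slice 1: Δl = 2.2/cos2.8° = 2.203 m; N'_1 = 55·cos2.8° = 54.9; c'Δl = 10.35; W sinα = 2.7
Slice 2: Δl = 2.8/cos24.2° = 3.070 m; N'_2 = 184·cos24.2° = 167.8; c'Δl = 14.43; W sinα = 75.4
Slice 3: Δl = 2.2/cos50.3° = 3.444 m; N'_3 = 71·cos50.3° = 45.4; c'Δl = 16.19; W sinα = 54.6
Σc'Δl = 41.0 kN/m; ΣN' = 268.1 kN/m; ΣW sinα = 132.7 kN/m
Resisting = 41.0 + 268.1·tan24.3° = 41.0 + 121.1 = 162.0 kN/m
FS = 162.0 / 132.7 = 1.221

FS = 1.22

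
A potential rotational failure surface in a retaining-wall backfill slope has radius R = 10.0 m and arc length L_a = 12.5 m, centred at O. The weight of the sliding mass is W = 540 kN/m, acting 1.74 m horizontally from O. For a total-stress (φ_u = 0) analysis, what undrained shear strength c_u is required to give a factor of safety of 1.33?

FS = c_u·L_a·R / (W·d), so c_u = FS·W·d / (L_a·R).
c_u = 1.33·540·1.74 / (12.50·10.0) = 1249.7 / 125.00 = 10.00 kPa

c_u = 10.0 kPa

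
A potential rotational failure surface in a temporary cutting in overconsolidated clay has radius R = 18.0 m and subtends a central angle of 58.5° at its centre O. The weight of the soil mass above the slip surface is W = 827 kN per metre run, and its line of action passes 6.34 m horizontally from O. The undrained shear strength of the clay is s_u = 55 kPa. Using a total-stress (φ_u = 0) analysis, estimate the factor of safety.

Taking moments about the centre O, the resisting moment is provided by the undrained shear strength acting along the arc:
Arc length L_a = R·θ = 18.0·(58.5°·π/180) = 18.0·1.0210 = 18.38 m
M_R = s_u·L_a·R = 55·18.38·18.0 = 18194.5 kN·m/m
M_D = W·d = 827·6.34 = 5243.2 kN·m/m
FS = M_R / M_D = 18194.5 / 5243.2 = 3.470

FS = 3.47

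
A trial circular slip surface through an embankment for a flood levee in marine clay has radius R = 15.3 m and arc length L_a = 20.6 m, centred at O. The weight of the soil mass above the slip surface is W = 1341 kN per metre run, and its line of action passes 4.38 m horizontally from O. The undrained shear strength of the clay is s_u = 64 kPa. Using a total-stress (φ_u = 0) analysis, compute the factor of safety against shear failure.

Taking moments about the centre O, the resisting moment is provided by the undrained shear strength acting along the arc:
M_R = s_u·L_a·R = 64·20.60·15.3 = 20171.5 kN·m/m
M_D = W·d = 1341·4.38 = 5873.6 kN·m/m
FS = M_R / M_D = 20171.5 / 5873.6 = 3.434

FS = 3.43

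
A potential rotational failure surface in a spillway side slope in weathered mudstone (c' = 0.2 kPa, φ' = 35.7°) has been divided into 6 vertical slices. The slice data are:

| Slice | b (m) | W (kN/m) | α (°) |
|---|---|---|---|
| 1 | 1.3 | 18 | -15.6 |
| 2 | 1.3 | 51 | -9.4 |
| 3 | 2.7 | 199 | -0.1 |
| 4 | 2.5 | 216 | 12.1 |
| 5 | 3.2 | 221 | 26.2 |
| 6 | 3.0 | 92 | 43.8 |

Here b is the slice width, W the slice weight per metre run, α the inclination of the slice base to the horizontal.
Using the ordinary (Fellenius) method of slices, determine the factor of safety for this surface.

FS = 2.78

Ordinary method of slices: FS = Σ[c'·Δl_i + (W_i cosα_i)·tanφ'] / Σ W_i sinα_i, with Δl_i = b_i / cosα_i.
Slice 1: Δl = 1.3/cos(-15.6°) = 1.350 m; N'_1 = 18·cos(-15.6°) = 17.3; c'Δl = 0.27; W sinα = -4.8
Slice 2: Δl = 1.3/cos(-9.4°) = 1.318 m; N'_2 = 51·cos(-9.4°) = 50.3; c'Δl = 0.26; W sinα = -8.3
Slice 3: Δl = 2.7/cos(-0.1°) = 2.700 m; N'_3 = 199·cos(-0.1°) = 199.0; c'Δl = 0.54; W sinα = -0.3
Slice 4: Δl = 2.5/cos12.1° = 2.557 m; N'_4 = 216·cos12.1° = 211.2; c'Δl = 0.51; W sinα = 45.3
Slice 5: Δl = 3.2/cos26.2° = 3.566 m; N'_5 = 221·cos26.2° = 198.3; c'Δl = 0.71; W sinα = 97.6
Slice 6: Δl = 3.0/cos43.8° = 4.157 m; N'_6 = 92·cos43.8° = 66.4; c'Δl = 0.83; W sinα = 63.7
Σc'Δl = 3.1 kN/m; ΣN' = 742.5 kN/m; ΣW sinα = 193.0 kN/m
Resisting = 3.1 + 742.5·tan35.7° = 3.1 + 533.6 = 536.7 kN/m
FS = 536.7 / 193.0 = 2.781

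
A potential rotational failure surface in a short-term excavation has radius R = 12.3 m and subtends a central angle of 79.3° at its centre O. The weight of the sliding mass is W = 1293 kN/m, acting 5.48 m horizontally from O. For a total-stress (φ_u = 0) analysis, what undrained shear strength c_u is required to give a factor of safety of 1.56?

c_u = 52.8 kPa

FS = c_u·L_a·R / (W·d), so c_u = FS·W·d / (L_a·R).
Arc length L_a = R·θ = 12.3·(79.3°·π/180) = 12.3·1.3840 = 17.02 m
c_u = 1.56·1293·5.48 / (17.02·12.3) = 11053.6 / 209.39 = 52.79 kPa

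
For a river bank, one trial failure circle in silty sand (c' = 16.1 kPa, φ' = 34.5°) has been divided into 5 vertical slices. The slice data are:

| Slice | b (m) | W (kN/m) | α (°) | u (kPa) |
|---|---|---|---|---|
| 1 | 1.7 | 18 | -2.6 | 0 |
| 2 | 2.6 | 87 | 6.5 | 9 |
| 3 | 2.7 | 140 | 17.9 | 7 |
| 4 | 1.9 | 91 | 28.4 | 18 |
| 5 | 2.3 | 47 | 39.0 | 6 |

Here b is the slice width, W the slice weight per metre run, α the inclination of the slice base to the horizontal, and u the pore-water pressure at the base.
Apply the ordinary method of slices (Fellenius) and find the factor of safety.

Ordinary method of slices: FS = Σ[c'·Δl_i + (W_i cosα_i − u_i·Δl_i)·tanφ'] / Σ W_i sinα_i, with Δl_i = b_i / cosα_i.
Slice 1: Δl = 1.7/cos(-2.6°) = 1.702 m; N'_1 = 18·cos(-2.6°) − 0·1.702 = 18.0; c'Δl = 27.40; W sinα = -0.8
Slice 2: Δl = 2.6/cos6.5° = 2.617 m; N'_2 = 87·cos6.5° − 9·2.617 = 62.9; c'Δl = 42.13; W sinα = 9.8
Slice 3: Δl = 2.7/cos17.9° = 2.837 m; N'_3 = 140·cos17.9° − 7·2.837 = 113.4; c'Δl = 45.68; W sinα = 43.0
Slice 4: Δl = 1.9/cos28.4° = 2.160 m; N'_4 = 91·cos28.4° − 18·2.160 = 41.2; c'Δl = 34.78; W sinα = 43.3
Slice 5: Δl = 2.3/cos39.0° = 2.960 m; N'_5 = 47·cos39.0° − 6·2.960 = 18.8; c'Δl = 47.65; W sinα = 29.6
Σc'Δl = 197.6 kN/m; ΣN' = 254.2 kN/m; ΣW sinα = 124.9 kN/m
Resisting = 197.6 + 254.2·tan34.5° = 197.6 + 174.7 = 372.3 kN/m
FS = 372.3 / 124.9 = 2.980

FS = 2.98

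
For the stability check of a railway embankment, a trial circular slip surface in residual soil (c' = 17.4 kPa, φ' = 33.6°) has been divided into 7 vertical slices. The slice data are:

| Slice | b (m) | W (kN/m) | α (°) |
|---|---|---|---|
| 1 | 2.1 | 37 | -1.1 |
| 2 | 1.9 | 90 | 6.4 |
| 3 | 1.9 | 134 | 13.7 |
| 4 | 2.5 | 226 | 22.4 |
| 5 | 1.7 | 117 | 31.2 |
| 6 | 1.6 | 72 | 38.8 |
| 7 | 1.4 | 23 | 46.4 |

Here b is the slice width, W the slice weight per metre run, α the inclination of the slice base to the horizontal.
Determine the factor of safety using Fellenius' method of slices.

Ordinary method of slices: FS = Σ[c'·Δl_i + (W_i cosα_i)·tanφ'] / Σ W_i sinα_i, with Δl_i = b_i / cosα_i.
Slice 1: Δl = 2.1/cos(-1.1°) = 2.100 m; N'_1 = 37·cos(-1.1°) = 37.0; c'Δl = 36.55; W sinα = -0.7
Slice 2: Δl = 1.9/cos6.4° = 1.912 m; N'_2 = 90·cos6.4° = 89.4; c'Δl = 33.27; W sinα = 10.0
Slice 3: Δl = 1.9/cos13.7° = 1.956 m; N'_3 = 134·cos13.7° = 130.2; c'Δl = 34.03; W sinα = 31.7
Slice 4: Δl = 2.5/cos22.4° = 2.704 m; N'_4 = 226·cos22.4° = 208.9; c'Δl = 47.05; W sinα = 86.1
Slice 5: Δl = 1.7/cos31.2° = 1.987 m; N'_5 = 117·cos31.2° = 100.1; c'Δl = 34.58; W sinα = 60.6
Slice 6: Δl = 1.6/cos38.8° = 2.053 m; N'_6 = 72·cos38.8° = 56.1; c'Δl = 35.72; W sinα = 45.1
Slice 7: Δl = 1.4/cos46.4° = 2.030 m; N'_7 = 23·cos46.4° = 15.9; c'Δl = 35.32; W sinα = 16.7
Σc'Δl = 256.5 kN/m; ΣN' = 637.6 kN/m; ΣW sinα = 249.6 kN/m
Resisting = 256.5 + 637.6·tan33.6° = 256.5 + 423.6 = 680.2 kN/m
FS = 680.2 / 249.6 = 2.725

FS = 2.73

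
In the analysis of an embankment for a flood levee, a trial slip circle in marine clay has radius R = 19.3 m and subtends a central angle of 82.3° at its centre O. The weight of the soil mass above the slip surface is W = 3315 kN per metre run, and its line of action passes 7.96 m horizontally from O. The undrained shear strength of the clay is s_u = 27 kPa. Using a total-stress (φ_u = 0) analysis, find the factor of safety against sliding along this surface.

FS = 0.55

Taking moments about the centre O, the resisting moment is provided by the undrained shear strength acting along the arc:
Arc length L_a = R·θ = 19.3·(82.3°·π/180) = 19.3·1.4364 = 27.72 m
M_R = s_u·L_a·R = 27·27.72·19.3 = 14446.3 kN·m/m
M_D = W·d = 3315·7.96 = 26387.4 kN·m/m
FS = M_R / M_D = 14446.3 / 26387.4 = 0.547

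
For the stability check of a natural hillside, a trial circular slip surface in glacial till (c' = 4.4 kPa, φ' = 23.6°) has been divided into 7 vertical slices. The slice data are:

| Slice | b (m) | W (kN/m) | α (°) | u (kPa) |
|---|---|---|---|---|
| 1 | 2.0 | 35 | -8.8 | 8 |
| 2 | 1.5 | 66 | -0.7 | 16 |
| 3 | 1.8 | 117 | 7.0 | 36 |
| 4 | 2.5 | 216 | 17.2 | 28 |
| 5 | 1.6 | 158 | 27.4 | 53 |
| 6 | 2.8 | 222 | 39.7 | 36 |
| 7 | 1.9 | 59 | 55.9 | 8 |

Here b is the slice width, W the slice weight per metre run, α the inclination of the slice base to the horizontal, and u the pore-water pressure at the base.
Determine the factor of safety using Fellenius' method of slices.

FS = 0.66

Ordinary method of slices: FS = Σ[c'·Δl_i + (W_i cosα_i − u_i·Δl_i)·tanφ'] / Σ W_i sinα_i, with Δl_i = b_i / cosα_i.
Slice 1: Δl = 2.0/cos(-8.8°) = 2.024 m; N'_1 = 35·cos(-8.8°) − 8·2.024 = 18.4; c'Δl = 8.90; W sinα = -5.4
Slice 2: Δl = 1.5/cos(-0.7°) = 1.500 m; N'_2 = 66·cos(-0.7°) − 16·1.500 = 42.0; c'Δl = 6.60; W sinα = -0.8
Slice 3: Δl = 1.8/cos7.0° = 1.814 m; N'_3 = 117·cos7.0° − 36·1.814 = 50.8; c'Δl = 7.98; W sinα = 14.3
Slice 4: Δl = 2.5/cos17.2° = 2.617 m; N'_4 = 216·cos17.2° − 28·2.617 = 133.1; c'Δl = 11.51; W sinα = 63.9
Slice 5: Δl = 1.6/cos27.4° = 1.802 m; N'_5 = 158·cos27.4° − 53·1.802 = 44.8; c'Δl = 7.93; W sinα = 72.7
Slice 6: Δl = 2.8/cos39.7° = 3.639 m; N'_6 = 222·cos39.7° − 36·3.639 = 39.8; c'Δl = 16.01; W sinα = 141.8
Slice 7: Δl = 1.9/cos55.9° = 3.389 m; N'_7 = 59·cos55.9° − 8·3.389 = 6.0; c'Δl = 14.91; W sinα = 48.9
Σc'Δl = 73.9 kN/m; ΣN' = 334.8 kN/m; ΣW sinα = 335.3 kN/m
Resisting = 73.9 + 334.8·tan23.6° = 73.9 + 146.3 = 220.1 kN/m
FS = 220.1 / 335.3 = 0.656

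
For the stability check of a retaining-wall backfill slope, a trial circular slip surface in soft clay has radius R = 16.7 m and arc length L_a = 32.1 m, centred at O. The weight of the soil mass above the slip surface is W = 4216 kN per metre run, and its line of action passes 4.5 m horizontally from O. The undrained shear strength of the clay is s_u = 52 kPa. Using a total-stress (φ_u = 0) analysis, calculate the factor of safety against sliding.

Taking moments about the centre O, the resisting moment is provided by the undrained shear strength acting along the arc:
M_R = s_u·L_a·R = 52·32.10·16.7 = 27875.6 kN·m/m
M_D = W·d = 4216·4.5 = 18972.0 kN·m/m
FS = M_R / M_D = 27875.6 / 18972.0 = 1.469

FS = 1.47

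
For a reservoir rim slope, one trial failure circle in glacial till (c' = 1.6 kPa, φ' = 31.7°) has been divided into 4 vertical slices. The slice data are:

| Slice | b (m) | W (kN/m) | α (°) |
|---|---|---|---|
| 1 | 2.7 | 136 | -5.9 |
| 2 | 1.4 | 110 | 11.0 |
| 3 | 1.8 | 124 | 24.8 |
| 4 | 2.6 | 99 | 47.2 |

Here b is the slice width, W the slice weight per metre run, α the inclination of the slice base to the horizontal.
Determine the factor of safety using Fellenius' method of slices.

FS = 2.11

Ordinary method of slices: FS = Σ[c'·Δl_i + (W_i cosα_i)·tanφ'] / Σ W_i sinα_i, with Δl_i = b_i / cosα_i.
Slice 1: Δl = 2.7/cos(-5.9°) = 2.714 m; N'_1 = 136·cos(-5.9°) = 135.3; c'Δl = 4.34; W sinα = -14.0
Slice 2: Δl = 1.4/cos11.0° = 1.426 m; N'_2 = 110·cos11.0° = 108.0; c'Δl = 2.28; W sinα = 21.0
Slice 3: Δl = 1.8/cos24.8° = 1.983 m; N'_3 = 124·cos24.8° = 112.6; c'Δl = 3.17; W sinα = 52.0
Slice 4: Δl = 2.6/cos47.2° = 3.827 m; N'_4 = 99·cos47.2° = 67.3; c'Δl = 6.12; W sinα = 72.6
Σc'Δl = 15.9 kN/m; ΣN' = 423.1 kN/m; ΣW sinα = 131.7 kN/m
Resisting = 15.9 + 423.1·tan31.7° = 15.9 + 261.3 = 277.2 kN/m
FS = 277.2 / 131.7 = 2.106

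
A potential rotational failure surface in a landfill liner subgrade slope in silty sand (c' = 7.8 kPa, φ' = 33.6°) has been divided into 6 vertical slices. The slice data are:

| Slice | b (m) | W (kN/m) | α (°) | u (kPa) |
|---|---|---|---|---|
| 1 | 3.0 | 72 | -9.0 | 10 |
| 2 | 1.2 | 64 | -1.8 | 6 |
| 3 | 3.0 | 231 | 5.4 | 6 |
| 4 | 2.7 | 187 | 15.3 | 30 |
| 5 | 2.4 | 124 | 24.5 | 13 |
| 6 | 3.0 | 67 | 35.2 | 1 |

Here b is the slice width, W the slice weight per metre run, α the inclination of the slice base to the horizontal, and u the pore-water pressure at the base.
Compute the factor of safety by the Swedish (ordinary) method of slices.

Ordinary method of slices: FS = Σ[c'·Δl_i + (W_i cosα_i − u_i·Δl_i)·tanφ'] / Σ W_i sinα_i, with Δl_i = b_i / cosα_i.
Slice 1: Δl = 3.0/cos(-9.0°) = 3.037 m; N'_1 = 72·cos(-9.0°) − 10·3.037 = 40.7; c'Δl = 23.69; W sinα = -11.3
Slice 2: Δl = 1.2/cos(-1.8°) = 1.201 m; N'_2 = 64·cos(-1.8°) − 6·1.201 = 56.8; c'Δl = 9.36; W sinα = -2.0
Slice 3: Δl = 3.0/cos5.4° = 3.013 m; N'_3 = 231·cos5.4° − 6·3.013 = 211.9; c'Δl = 23.50; W sinα = 21.7
Slice 4: Δl = 2.7/cos15.3° = 2.799 m; N'_4 = 187·cos15.3° − 30·2.799 = 96.4; c'Δl = 21.83; W sinα = 49.3
Slice 5: Δl = 2.4/cos24.5° = 2.637 m; N'_5 = 124·cos24.5° − 13·2.637 = 78.5; c'Δl = 20.57; W sinα = 51.4
Slice 6: Δl = 3.0/cos35.2° = 3.671 m; N'_6 = 67·cos35.2° − 1·3.671 = 51.1; c'Δl = 28.64; W sinα = 38.6
Σc'Δl = 127.6 kN/m; ΣN' = 535.4 kN/m; ΣW sinα = 147.9 kN/m
Resisting = 127.6 + 535.4·tan33.6° = 127.6 + 355.7 = 483.3 kN/m
FS = 483.3 / 147.9 = 3.269

FS = 3.27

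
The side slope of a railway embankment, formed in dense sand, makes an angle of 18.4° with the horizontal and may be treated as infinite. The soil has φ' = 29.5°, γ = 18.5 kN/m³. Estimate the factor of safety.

FS = 1.70

For a dry cohesionless infinite slope the factor of safety is FS = tanφ' / tanβ.
FS = tan29.5° / tan18.4° = 0.5658 / 0.3327 = 1.701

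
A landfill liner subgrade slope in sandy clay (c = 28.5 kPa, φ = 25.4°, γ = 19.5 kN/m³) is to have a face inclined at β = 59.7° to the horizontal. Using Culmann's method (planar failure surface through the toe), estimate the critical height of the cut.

Culmann's analysis gives the critical failure plane at α_cr = (β + φ)/2 = (59.7 + 25.4)/2 = 42.5°, and the critical height
H_c = (4c/γ) · sinβ cosφ / [1 − cos(β − φ)]
    = (4·28.5/19.5) · sin59.7°·cos25.4° / [1 − cos(34.3°)]
    = 5.846 · 0.8634·0.9033 / [1 − 0.8261]
    = 5.846 · 0.7799 / 0.1739
    = 26.22 m

H_c = 26.22 m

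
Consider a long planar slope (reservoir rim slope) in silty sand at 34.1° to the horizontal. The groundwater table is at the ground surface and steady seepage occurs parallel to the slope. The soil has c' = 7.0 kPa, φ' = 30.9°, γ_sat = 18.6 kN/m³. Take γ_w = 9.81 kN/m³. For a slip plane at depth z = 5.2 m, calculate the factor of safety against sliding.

With seepage parallel to the slope and the water table at the surface, the effective normal stress on the slip plane uses the buoyant unit weight γ' = γ_sat − γ_w while the driving shear stress uses γ_sat:
FS = [c' + γ' z cos²β tanφ'] / [γ_sat z sinβ cosβ]
γ' = 18.6 − 9.81 = 8.79 kN/m³
Numerator = 7.0 + 8.79·5.2·cos²34.1°·tan30.9° = 7.0 + 8.79·5.2·0.6857·0.5985 = 25.757 kPa
Denominator = 18.6·5.2·sin34.1°·cos34.1° = 18.6·5.2·0.5606·0.8281 = 44.902 kPa
FS = 25.757 / 44.902 = 0.574

FS = 0.57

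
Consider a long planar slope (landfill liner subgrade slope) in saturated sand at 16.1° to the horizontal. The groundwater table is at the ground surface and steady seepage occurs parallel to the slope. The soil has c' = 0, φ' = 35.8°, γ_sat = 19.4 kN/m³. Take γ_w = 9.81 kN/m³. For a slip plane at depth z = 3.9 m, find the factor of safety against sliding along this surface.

With seepage parallel to the slope and the water table at the surface, the effective normal stress on the slip plane uses the buoyant unit weight γ' = γ_sat − γ_w while the driving shear stress uses γ_sat:
FS = [c' + γ' z cos²β tanφ'] / [γ_sat z sinβ cosβ]
(For c' = 0 this reduces to FS = (γ'/γ_sat)·tanφ'/tanβ.)
γ' = 19.4 − 9.81 = 9.59 kN/m³
Numerator = 0.0 + 9.59·3.9·cos²16.1°·tan35.8° = 0.0 + 9.59·3.9·0.9231·0.7212 = 24.900 kPa
Denominator = 19.4·3.9·sin16.1°·cos16.1° = 19.4·3.9·0.2773·0.9608 = 20.159 kPa
FS = 24.900 / 20.159 = 1.235

FS = 1.24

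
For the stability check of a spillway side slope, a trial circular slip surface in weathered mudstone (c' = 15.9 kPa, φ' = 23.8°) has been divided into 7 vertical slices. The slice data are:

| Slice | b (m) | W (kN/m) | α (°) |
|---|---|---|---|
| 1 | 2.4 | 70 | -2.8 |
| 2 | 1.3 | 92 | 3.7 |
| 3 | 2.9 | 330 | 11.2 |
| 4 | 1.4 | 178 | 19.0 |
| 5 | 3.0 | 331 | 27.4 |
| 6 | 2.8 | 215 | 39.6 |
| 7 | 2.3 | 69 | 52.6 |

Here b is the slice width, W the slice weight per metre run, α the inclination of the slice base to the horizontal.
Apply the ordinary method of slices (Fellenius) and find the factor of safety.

FS = 1.73

Ordinary method of slices: FS = Σ[c'·Δl_i + (W_i cosα_i)·tanφ'] / Σ W_i sinα_i, with Δl_i = b_i / cosα_i.
Slice 1: Δl = 2.4/cos(-2.8°) = 2.403 m; N'_1 = 70·cos(-2.8°) = 69.9; c'Δl = 38.21; W sinα = -3.4
Slice 2: Δl = 1.3/cos3.7° = 1.303 m; N'_2 = 92·cos3.7° = 91.8; c'Δl = 20.71; W sinα = 5.9
Slice 3: Δl = 2.9/cos11.2° = 2.956 m; N'_3 = 330·cos11.2° = 323.7; c'Δl = 47.01; W sinα = 64.1
Slice 4: Δl = 1.4/cos19.0° = 1.481 m; N'_4 = 178·cos19.0° = 168.3; c'Δl = 23.54; W sinα = 58.0
Slice 5: Δl = 3.0/cos27.4° = 3.379 m; N'_5 = 331·cos27.4° = 293.9; c'Δl = 53.73; W sinα = 152.3
Slice 6: Δl = 2.8/cos39.6° = 3.634 m; N'_6 = 215·cos39.6° = 165.7; c'Δl = 57.78; W sinα = 137.0
Slice 7: Δl = 2.3/cos52.6° = 3.787 m; N'_7 = 69·cos52.6° = 41.9; c'Δl = 60.21; W sinα = 54.8
Σc'Δl = 301.2 kN/m; ΣN' = 1155.2 kN/m; ΣW sinα = 468.8 kN/m
Resisting = 301.2 + 1155.2·tan23.8° = 301.2 + 509.5 = 810.7 kN/m
FS = 810.7 / 468.8 = 1.729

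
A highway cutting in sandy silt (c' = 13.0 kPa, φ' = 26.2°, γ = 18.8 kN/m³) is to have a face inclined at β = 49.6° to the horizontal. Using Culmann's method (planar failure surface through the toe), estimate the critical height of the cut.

Culmann's analysis gives the critical failure plane at α_cr = (β + φ')/2 = (49.6 + 26.2)/2 = 37.9°, and the critical height
H_c = (4c'/γ) · sinβ cosφ' / [1 − cos(β − φ')]
    = (4·13.0/18.8) · sin49.6°·cos26.2° / [1 − cos(23.4°)]
    = 2.766 · 0.7615·0.8973 / [1 − 0.9178]
    = 2.766 · 0.6833 / 0.0822
    = 22.98 m

H_c = 22.98 m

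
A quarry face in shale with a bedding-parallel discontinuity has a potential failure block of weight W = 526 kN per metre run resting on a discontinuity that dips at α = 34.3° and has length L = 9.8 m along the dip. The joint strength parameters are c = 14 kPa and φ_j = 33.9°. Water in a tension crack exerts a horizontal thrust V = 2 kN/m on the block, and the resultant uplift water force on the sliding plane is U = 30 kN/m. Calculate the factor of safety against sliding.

FS = 1.37

Resolving the block weight along and normal to the plane and applying the Mohr–Coulomb strength on the joint:
N' = W cosα − U − V sinα = 526·cos34.3° − 30 − 2·sin34.3° = 403.4 kN/m
Driving force T = W sinα + V cosα = 526·sin34.3° + 2·cos34.3° = 298.1 kN/m
Resisting force R = c·L + N'·tanφ_j = 14·9.8 + 403.4·tan33.9° = 137.2 + 271.1 = 408.3 kN/m
FS = R / T = 408.3 / 298.1 = 1.370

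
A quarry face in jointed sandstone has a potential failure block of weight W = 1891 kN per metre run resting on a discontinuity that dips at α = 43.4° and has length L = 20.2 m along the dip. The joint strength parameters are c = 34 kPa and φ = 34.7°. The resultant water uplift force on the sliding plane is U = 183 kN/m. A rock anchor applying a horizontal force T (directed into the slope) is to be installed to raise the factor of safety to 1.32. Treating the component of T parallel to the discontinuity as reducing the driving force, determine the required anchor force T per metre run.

Resolving forces along and normal to the sliding plane, with the horizontal anchor force T adding T·sinα to the effective normal force and T·cosα acting up the plane against the driving force:
FS = [cL + (W cosα − U + T sinα) tanφ] / [W sinα − T cosα]
Without the anchor: N' = 1191.0 kN/m, driving T_d = 1299.3 kN/m, resisting R = 34·20.2 + 1191.0·tan34.7° = 1511.5 kN/m, FS = 1.16.
Setting FS = 1.32 and solving for T:
1.32·(1299.3 − T cos43.4°) = 1511.5 + T sin43.4°·tan34.7°
T·(sin43.4°·tan34.7° + 1.32·cos43.4°) = 1.32·1299.3 − 1511.5
T·(0.6871·0.6924 + 1.32·0.7266) = 1715.1 − 1511.5 = 203.6
T·1.4348 = 203.6
T = 141.9 kN/m

T = 142 kN/m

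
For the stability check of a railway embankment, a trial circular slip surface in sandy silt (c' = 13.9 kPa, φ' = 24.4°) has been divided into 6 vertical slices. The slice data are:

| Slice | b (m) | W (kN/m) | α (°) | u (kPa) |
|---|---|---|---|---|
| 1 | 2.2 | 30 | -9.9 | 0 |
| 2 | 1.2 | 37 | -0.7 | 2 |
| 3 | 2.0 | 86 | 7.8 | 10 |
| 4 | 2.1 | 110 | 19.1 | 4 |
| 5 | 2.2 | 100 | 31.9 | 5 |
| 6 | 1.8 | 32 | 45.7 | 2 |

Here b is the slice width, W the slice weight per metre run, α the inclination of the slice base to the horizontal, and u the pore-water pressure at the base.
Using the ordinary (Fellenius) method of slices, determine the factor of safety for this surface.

FS = 2.72

Ordinary method of slices: FS = Σ[c'·Δl_i + (W_i cosα_i − u_i·Δl_i)·tanφ'] / Σ W_i sinα_i, with Δl_i = b_i / cosα_i.
Slice 1: Δl = 2.2/cos(-9.9°) = 2.233 m; N'_1 = 30·cos(-9.9°) − 0·2.233 = 29.6; c'Δl = 31.04; W sinα = -5.2
Slice 2: Δl = 1.2/cos(-0.7°) = 1.200 m; N'_2 = 37·cos(-0.7°) − 2·1.200 = 34.6; c'Δl = 16.68; W sinα = -0.5
Slice 3: Δl = 2.0/cos7.8° = 2.019 m; N'_3 = 86·cos7.8° − 10·2.019 = 65.0; c'Δl = 28.06; W sinα = 11.7
Slice 4: Δl = 2.1/cos19.1° = 2.222 m; N'_4 = 110·cos19.1° − 4·2.222 = 95.1; c'Δl = 30.89; W sinα = 36.0
Slice 5: Δl = 2.2/cos31.9° = 2.591 m; N'_5 = 100·cos31.9° − 5·2.591 = 71.9; c'Δl = 36.02; W sinα = 52.8
Slice 6: Δl = 1.8/cos45.7° = 2.577 m; N'_6 = 32·cos45.7° − 2·2.577 = 17.2; c'Δl = 35.82; W sinα = 22.9
Σc'Δl = 178.5 kN/m; ΣN' = 313.4 kN/m; ΣW sinα = 117.8 kN/m
Resisting = 178.5 + 313.4·tan24.4° = 178.5 + 142.1 = 320.7 kN/m
FS = 320.7 / 117.8 = 2.722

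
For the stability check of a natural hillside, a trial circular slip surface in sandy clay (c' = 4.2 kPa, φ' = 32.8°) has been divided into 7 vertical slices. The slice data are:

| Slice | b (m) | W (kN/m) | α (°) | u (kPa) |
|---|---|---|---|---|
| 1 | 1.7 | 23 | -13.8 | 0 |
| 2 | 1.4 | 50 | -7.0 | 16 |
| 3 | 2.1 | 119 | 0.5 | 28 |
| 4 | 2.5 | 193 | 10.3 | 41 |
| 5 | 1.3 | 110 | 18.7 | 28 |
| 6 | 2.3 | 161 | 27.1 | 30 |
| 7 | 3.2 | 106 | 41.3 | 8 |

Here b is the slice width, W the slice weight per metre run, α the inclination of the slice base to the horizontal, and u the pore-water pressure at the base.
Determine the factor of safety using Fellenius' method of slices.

Ordinary method of slices: FS = Σ[c'·Δl_i + (W_i cosα_i − u_i·Δl_i)·tanφ'] / Σ W_i sinα_i, with Δl_i = b_i / cosα_i.
Slice 1: Δl = 1.7/cos(-13.8°) = 1.751 m; N'_1 = 23·cos(-13.8°) − 0·1.751 = 22.3; c'Δl = 7.35; W sinα = -5.5
Slice 2: Δl = 1.4/cos(-7.0°) = 1.411 m; N'_2 = 50·cos(-7.0°) − 16·1.411 = 27.1; c'Δl = 5.92; W sinα = -6.1
Slice 3: Δl = 2.1/cos0.5° = 2.100 m; N'_3 = 119·cos0.5° − 28·2.100 = 60.2; c'Δl = 8.82; W sinα = 1.0
Slice 4: Δl = 2.5/cos10.3° = 2.541 m; N'_4 = 193·cos10.3° − 41·2.541 = 85.7; c'Δl = 10.67; W sinα = 34.5
Slice 5: Δl = 1.3/cos18.7° = 1.372 m; N'_5 = 110·cos18.7° − 28·1.372 = 65.8; c'Δl = 5.76; W sinα = 35.3
Slice 6: Δl = 2.3/cos27.1° = 2.584 m; N'_6 = 161·cos27.1° − 30·2.584 = 65.8; c'Δl = 10.85; W sinα = 73.3
Slice 7: Δl = 3.2/cos41.3° = 4.259 m; N'_7 = 106·cos41.3° − 8·4.259 = 45.6; c'Δl = 17.89; W sinα = 70.0
Σc'Δl = 67.3 kN/m; ΣN' = 372.4 kN/m; ΣW sinα = 202.5 kN/m
Resisting = 67.3 + 372.4·tan32.8° = 67.3 + 240.0 = 307.3 kN/m
FS = 307.3 / 202.5 = 1.517

FS = 1.52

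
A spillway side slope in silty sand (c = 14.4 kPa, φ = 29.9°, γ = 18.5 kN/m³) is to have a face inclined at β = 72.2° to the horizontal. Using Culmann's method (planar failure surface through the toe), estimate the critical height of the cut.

H_c = 9.87 m

Culmann's analysis gives the critical failure plane at α_cr = (β + φ)/2 = (72.2 + 29.9)/2 = 51.0°, and the critical height
H_c = (4c/γ) · sinβ cosφ / [1 − cos(β − φ)]
    = (4·14.4/18.5) · sin72.2°·cos29.9° / [1 − cos(42.3°)]
    = 3.114 · 0.9521·0.8669 / [1 − 0.7396]
    = 3.114 · 0.8254 / 0.2604
    = 9.87 m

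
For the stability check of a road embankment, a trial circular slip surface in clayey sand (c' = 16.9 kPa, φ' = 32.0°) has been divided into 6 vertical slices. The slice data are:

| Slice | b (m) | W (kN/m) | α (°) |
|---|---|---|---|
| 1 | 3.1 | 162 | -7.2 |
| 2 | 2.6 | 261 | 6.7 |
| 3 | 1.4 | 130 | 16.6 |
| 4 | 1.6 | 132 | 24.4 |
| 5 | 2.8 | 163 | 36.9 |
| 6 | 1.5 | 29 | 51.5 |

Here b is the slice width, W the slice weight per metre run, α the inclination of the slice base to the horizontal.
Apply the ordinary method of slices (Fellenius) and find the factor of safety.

FS = 3.41

Ordinary method of slices: FS = Σ[c'·Δl_i + (W_i cosα_i)·tanφ'] / Σ W_i sinα_i, with Δl_i = b_i / cosα_i.
Slice 1: Δl = 3.1/cos(-7.2°) = 3.125 m; N'_1 = 162·cos(-7.2°) = 160.7; c'Δl = 52.81; W sinα = -20.3
Slice 2: Δl = 2.6/cos6.7° = 2.618 m; N'_2 = 261·cos6.7° = 259.2; c'Δl = 44.24; W sinα = 30.5
Slice 3: Δl = 1.4/cos16.6° = 1.461 m; N'_3 = 130·cos16.6° = 124.6; c'Δl = 24.69; W sinα = 37.1
Slice 4: Δl = 1.6/cos24.4° = 1.757 m; N'_4 = 132·cos24.4° = 120.2; c'Δl = 29.69; W sinα = 54.5
Slice 5: Δl = 2.8/cos36.9° = 3.501 m; N'_5 = 163·cos36.9° = 130.3; c'Δl = 59.17; W sinα = 97.9
Slice 6: Δl = 1.5/cos51.5° = 2.410 m; N'_6 = 29·cos51.5° = 18.1; c'Δl = 40.72; W sinα = 22.7
Σc'Δl = 251.3 kN/m; ΣN' = 813.1 kN/m; ΣW sinα = 222.4 kN/m
Resisting = 251.3 + 813.1·tan32.0° = 251.3 + 508.1 = 759.4 kN/m
FS = 759.4 / 222.4 = 3.415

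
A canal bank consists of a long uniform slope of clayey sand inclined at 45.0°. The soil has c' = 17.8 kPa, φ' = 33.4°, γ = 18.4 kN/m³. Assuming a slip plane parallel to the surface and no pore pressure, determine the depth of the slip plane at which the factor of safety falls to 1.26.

Setting FS = 1.26 in FS = [c' + γz cos²β tanφ'] / [γz sinβ cosβ] and solving for z:
z = c' / [γ cosβ (FS·sinβ − cosβ·tanφ')]
  = 17.8 / [18.4·cos45.0°·(1.26·sin45.0° − cos45.0°·tan33.4°)]
  = 17.8 / [18.4·0.7071·(1.26·0.7071 − 0.7071·0.6594)]
  = 17.8 / 5.5257 = 3.221 m

z = 3.22 m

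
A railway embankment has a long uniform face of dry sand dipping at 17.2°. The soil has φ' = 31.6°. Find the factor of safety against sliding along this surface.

FS = 1.99

For a dry cohesionless infinite slope the factor of safety is FS = tanφ' / tanβ.
FS = tan31.6° / tan17.2° = 0.6152 / 0.3096 = 1.987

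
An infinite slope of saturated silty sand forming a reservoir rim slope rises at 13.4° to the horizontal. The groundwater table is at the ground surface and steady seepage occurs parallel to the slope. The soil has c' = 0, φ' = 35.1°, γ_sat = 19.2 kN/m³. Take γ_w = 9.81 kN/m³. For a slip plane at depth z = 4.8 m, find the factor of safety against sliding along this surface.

With seepage parallel to the slope and the water table at the surface, the effective normal stress on the slip plane uses the buoyant unit weight γ' = γ_sat − γ_w while the driving shear stress uses γ_sat:
FS = [c' + γ' z cos²β tanφ'] / [γ_sat z sinβ cosβ]
(For c' = 0 this reduces to FS = (γ'/γ_sat)·tanφ'/tanβ.)
γ' = 19.2 − 9.81 = 9.39 kN/m³
Numerator = 0.0 + 9.39·4.8·cos²13.4°·tan35.1° = 0.0 + 9.39·4.8·0.9463·0.7028 = 29.976 kPa
Denominator = 19.2·4.8·sin13.4°·cos13.4° = 19.2·4.8·0.2317·0.9728 = 20.776 kPa
FS = 29.976 / 20.776 = 1.443

FS = 1.44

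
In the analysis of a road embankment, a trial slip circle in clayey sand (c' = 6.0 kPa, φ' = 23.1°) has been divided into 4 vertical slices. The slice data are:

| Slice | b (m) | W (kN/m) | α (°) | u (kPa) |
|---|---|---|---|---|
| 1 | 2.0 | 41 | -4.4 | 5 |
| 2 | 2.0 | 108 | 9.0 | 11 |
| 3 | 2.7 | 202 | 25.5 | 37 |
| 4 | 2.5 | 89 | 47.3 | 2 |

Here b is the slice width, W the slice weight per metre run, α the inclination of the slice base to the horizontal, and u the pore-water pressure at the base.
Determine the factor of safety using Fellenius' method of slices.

Ordinary method of slices: FS = Σ[c'·Δl_i + (W_i cosα_i − u_i·Δl_i)·tanφ'] / Σ W_i sinα_i, with Δl_i = b_i / cosα_i.
Slice 1: Δl = 2.0/cos(-4.4°) = 2.006 m; N'_1 = 41·cos(-4.4°) − 5·2.006 = 30.8; c'Δl = 12.04; W sinα = -3.1
Slice 2: Δl = 2.0/cos9.0° = 2.025 m; N'_2 = 108·cos9.0° − 11·2.025 = 84.4; c'Δl = 12.15; W sinα = 16.9
Slice 3: Δl = 2.7/cos25.5° = 2.991 m; N'_3 = 202·cos25.5° − 37·2.991 = 71.6; c'Δl = 17.95; W sinα = 87.0
Slice 4: Δl = 2.5/cos47.3° = 3.686 m; N'_4 = 89·cos47.3° − 2·3.686 = 53.0; c'Δl = 22.12; W sinα = 65.4
Σc'Δl = 64.3 kN/m; ΣN' = 239.9 kN/m; ΣW sinα = 166.1 kN/m
Resisting = 64.3 + 239.9·tan23.1° = 64.3 + 102.3 = 166.6 kN/m
FS = 166.6 / 166.1 = 1.003

FS = 1.00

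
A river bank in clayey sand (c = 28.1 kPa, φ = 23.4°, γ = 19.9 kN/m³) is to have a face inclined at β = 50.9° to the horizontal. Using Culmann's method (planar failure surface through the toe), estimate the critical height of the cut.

Culmann's analysis gives the critical failure plane at α_cr = (β + φ)/2 = (50.9 + 23.4)/2 = 37.1°, and the critical height
H_c = (4c/γ) · sinβ cosφ / [1 − cos(β − φ)]
    = (4·28.1/19.9) · sin50.9°·cos23.4° / [1 − cos(27.5°)]
    = 5.648 · 0.7760·0.9178 / [1 − 0.8870]
    = 5.648 · 0.7122 / 0.1130
    = 35.60 m

H_c = 35.60 m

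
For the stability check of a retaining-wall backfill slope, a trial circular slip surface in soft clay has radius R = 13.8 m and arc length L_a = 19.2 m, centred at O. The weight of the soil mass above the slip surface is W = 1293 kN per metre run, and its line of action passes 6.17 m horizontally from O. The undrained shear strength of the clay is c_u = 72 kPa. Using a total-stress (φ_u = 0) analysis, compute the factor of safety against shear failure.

Taking moments about the centre O, the resisting moment is provided by the undrained shear strength acting along the arc:
M_R = c_u·L_a·R = 72·19.20·13.8 = 19077.1 kN·m/m
M_D = W·d = 1293·6.17 = 7977.8 kN·m/m
FS = M_R / M_D = 19077.1 / 7977.8 = 2.391

FS = 2.39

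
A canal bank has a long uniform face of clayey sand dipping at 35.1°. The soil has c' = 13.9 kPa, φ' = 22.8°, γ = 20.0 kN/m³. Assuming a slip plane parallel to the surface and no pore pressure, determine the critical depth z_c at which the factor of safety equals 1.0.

z_c = 3.68 m

Setting FS = 1.00 in FS = [c' + γz cos²β tanφ'] / [γz sinβ cosβ] and solving for z:
z = c' / [γ cosβ (FS·sinβ − cosβ·tanφ')]
  = 13.9 / [20.0·cos35.1°·(1.00·sin35.1° − cos35.1°·tan22.8°)]
  = 13.9 / [20.0·0.8181·(1.00·0.5750 − 0.8181·0.4204)]
  = 13.9 / 3.7813 = 3.676 m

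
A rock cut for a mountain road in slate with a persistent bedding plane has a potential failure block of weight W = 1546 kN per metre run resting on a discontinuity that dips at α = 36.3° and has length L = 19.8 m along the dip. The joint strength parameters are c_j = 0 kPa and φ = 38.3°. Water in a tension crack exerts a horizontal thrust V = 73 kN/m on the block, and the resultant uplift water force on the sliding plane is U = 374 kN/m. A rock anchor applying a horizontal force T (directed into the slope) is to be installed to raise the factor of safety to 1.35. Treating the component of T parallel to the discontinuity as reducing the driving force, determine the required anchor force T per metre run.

T = 425 kN/m

Resolving forces along and normal to the sliding plane, with the horizontal anchor force T adding T·sinα to the effective normal force and T·cosα acting up the plane against the driving force:
FS = [c_jL + (W cosα − U − V sinα + T sinα) tanφ] / [W sinα + V cosα − T cosα]
Without the anchor: N' = 828.7 kN/m, driving T_d = 974.1 kN/m, resisting R = 0·19.8 + 828.7·tan38.3° = 654.5 kN/m, FS = 0.67.
Setting FS = 1.35 and solving for T:
1.35·(974.1 − T cos36.3°) = 654.5 + T sin36.3°·tan38.3°
T·(sin36.3°·tan38.3° + 1.35·cos36.3°) = 1.35·974.1 − 654.5
T·(0.5920·0.7898 + 1.35·0.8059) = 1315.0 − 654.5 = 660.5
T·1.5555 = 660.5
T = 424.6 kN/m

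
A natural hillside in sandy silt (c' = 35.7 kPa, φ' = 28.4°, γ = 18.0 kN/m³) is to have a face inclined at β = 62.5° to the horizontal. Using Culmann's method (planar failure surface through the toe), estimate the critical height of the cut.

Culmann's analysis gives the critical failure plane at α_cr = (β + φ')/2 = (62.5 + 28.4)/2 = 45.5°, and the critical height
H_c = (4c'/γ) · sinβ cosφ' / [1 − cos(β − φ')]
    = (4·35.7/18.0) · sin62.5°·cos28.4° / [1 − cos(34.1°)]
    = 7.933 · 0.8870·0.8796 / [1 − 0.8281]
    = 7.933 · 0.7803 / 0.1719
    = 36.00 m

H_c = 36.00 m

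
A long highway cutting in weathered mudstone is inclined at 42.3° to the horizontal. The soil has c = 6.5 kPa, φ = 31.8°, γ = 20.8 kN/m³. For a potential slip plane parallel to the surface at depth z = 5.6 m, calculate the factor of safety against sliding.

FS = 0.79

For an infinite slope with a slip plane parallel to the surface (no pore pressure): FS = [c + γz cos²β tanφ] / [γz sinβ cosβ].
γz = 20.8·5.6 = 116.48 kN/m²
Numerator = 6.5 + 116.48·cos²42.3°·tan31.8° = 6.5 + 116.48·0.5471·0.6200 = 46.009 kPa
Denominator = 116.48·sin42.3°·cos42.3° = 116.48·0.6730·0.7396 = 57.982 kPa
FS = 46.009 / 57.982 = 0.794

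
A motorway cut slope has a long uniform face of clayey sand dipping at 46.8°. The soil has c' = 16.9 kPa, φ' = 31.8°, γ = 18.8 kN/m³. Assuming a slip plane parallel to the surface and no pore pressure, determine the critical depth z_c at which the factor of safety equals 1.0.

Setting FS = 1.00 in FS = [c' + γz cos²β tanφ'] / [γz sinβ cosβ] and solving for z:
z = c' / [γ cosβ (FS·sinβ − cosβ·tanφ')]
  = 16.9 / [18.8·cos46.8°·(1.00·sin46.8° − cos46.8°·tan31.8°)]
  = 16.9 / [18.8·0.6845·(1.00·0.7290 − 0.6845·0.6200)]
  = 16.9 / 3.9192 = 4.312 m

z_c = 4.31 m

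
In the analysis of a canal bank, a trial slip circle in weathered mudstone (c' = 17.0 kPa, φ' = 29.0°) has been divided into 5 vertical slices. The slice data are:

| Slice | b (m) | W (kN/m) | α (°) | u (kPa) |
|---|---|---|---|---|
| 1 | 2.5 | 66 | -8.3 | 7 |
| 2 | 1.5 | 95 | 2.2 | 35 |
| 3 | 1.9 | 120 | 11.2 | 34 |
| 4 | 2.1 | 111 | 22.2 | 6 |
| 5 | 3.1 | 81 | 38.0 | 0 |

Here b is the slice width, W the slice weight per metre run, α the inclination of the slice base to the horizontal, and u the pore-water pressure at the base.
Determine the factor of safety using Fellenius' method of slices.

Ordinary method of slices: FS = Σ[c'·Δl_i + (W_i cosα_i − u_i·Δl_i)·tanφ'] / Σ W_i sinα_i, with Δl_i = b_i / cosα_i.
Slice 1: Δl = 2.5/cos(-8.3°) = 2.526 m; N'_1 = 66·cos(-8.3°) − 7·2.526 = 47.6; c'Δl = 42.95; W sinα = -9.5
Slice 2: Δl = 1.5/cos2.2° = 1.501 m; N'_2 = 95·cos2.2° − 35·1.501 = 42.4; c'Δl = 25.52; W sinα = 3.6
Slice 3: Δl = 1.9/cos11.2° = 1.937 m; N'_3 = 120·cos11.2° − 34·1.937 = 51.9; c'Δl = 32.93; W sinα = 23.3
Slice 4: Δl = 2.1/cos22.2° = 2.268 m; N'_4 = 111·cos22.2° − 6·2.268 = 89.2; c'Δl = 38.56; W sinα = 41.9
Slice 5: Δl = 3.1/cos38.0° = 3.934 m; N'_5 = 81·cos38.0° − 0·3.934 = 63.8; c'Δl = 66.88; W sinα = 49.9
Σc'Δl = 206.8 kN/m; ΣN' = 294.9 kN/m; ΣW sinα = 109.2 kN/m
Resisting = 206.8 + 294.9·tan29.0° = 206.8 + 163.4 = 370.3 kN/m
FS = 370.3 / 109.2 = 3.390

FS = 3.39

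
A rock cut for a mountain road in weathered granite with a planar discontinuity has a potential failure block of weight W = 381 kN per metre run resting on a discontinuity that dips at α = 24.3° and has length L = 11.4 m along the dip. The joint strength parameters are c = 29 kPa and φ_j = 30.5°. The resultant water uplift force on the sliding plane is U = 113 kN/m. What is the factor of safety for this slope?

Resolving the block weight along and normal to the plane and applying the Mohr–Coulomb strength on the joint:
N' = W cosα − U = 381·cos24.3° − 113 = 234.2 kN/m
Driving force T = W sinα = 381·sin24.3° = 156.8 kN/m
Resisting force R = c·L + N'·tanφ_j = 29·11.4 + 234.2·tan30.5° = 330.6 + 138.0 = 468.6 kN/m
FS = R / T = 468.6 / 156.8 = 2.989

FS = 2.99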